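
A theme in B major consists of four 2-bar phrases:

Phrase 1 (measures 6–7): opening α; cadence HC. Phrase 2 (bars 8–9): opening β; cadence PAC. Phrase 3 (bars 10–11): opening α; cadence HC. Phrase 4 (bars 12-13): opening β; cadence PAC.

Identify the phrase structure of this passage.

repeated period

The cadence pattern HC–PAC–HC–PAC is weak–strong twice, and phrases 3–4 restate phrases 1–2: a period heard twice, not a double period (which would end weakly at phrase 2).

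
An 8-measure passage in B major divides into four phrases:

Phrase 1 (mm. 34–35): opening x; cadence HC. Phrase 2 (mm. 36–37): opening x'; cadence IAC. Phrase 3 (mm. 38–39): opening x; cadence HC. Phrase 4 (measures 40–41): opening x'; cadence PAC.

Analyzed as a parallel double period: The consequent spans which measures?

In a double period the four phrases pair into a large antecedent (phrases 1–2, ending imperfect authentic cadence) and a large consequent (phrases 3–4, ending perfect authentic cadence). The consequent spans mm. 38–41.

measures 38–41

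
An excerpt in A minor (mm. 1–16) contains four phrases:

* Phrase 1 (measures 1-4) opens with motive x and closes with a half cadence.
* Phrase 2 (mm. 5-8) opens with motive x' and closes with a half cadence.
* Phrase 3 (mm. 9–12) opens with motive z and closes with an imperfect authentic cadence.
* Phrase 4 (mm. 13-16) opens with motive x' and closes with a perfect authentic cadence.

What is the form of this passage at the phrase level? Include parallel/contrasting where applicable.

contrasting double period

Four phrases in two halves: the first half (bars 1-8) ends with a half cadence, the second (mm. 9-16) with a perfect authentic cadence — a large antecedent–consequent pair, i.e. a double period.
Phrase 3 begins with different material from phrase 1, making it contrasting.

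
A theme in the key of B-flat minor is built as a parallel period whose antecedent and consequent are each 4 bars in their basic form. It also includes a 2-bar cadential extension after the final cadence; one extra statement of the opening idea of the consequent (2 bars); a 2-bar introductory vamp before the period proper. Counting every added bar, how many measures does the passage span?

14 measures

Basic parallel period: 4 + 4 = 8 bars.
8 (basic form) + 2 (cadential extension) + 2 (extra statement) + 2 (introduction) = 14.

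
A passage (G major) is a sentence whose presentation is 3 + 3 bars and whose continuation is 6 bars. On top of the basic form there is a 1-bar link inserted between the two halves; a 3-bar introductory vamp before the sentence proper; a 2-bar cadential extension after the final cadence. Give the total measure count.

Basic sentence: 3 + 3 + 6 = 12 bars.
12 (basic form) + 1 (link) + 3 (introduction) + 2 (cadential extension) = 18.

18 measures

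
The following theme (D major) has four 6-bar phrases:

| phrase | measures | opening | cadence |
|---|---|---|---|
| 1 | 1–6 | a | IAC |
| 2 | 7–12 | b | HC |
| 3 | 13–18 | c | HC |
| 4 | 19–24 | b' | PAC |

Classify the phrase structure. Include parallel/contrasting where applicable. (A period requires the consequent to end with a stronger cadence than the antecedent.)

Four phrases in two halves: the first half (measures 1–12) ends with a half cadence, the second (measures 13–24) with a perfect authentic cadence — a large antecedent–consequent pair, i.e. a double period.
Phrase 3 begins with different material from phrase 1, making it contrasting.

contrasting double period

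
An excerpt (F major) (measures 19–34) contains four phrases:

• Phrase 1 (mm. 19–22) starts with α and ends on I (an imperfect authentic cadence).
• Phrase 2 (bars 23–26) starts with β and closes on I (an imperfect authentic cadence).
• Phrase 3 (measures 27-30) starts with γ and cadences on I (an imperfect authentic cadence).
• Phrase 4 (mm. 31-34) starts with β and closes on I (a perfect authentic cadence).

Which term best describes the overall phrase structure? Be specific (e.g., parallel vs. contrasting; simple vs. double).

Four phrases in two halves: the first half (measures 19–26) ends with an imperfect authentic cadence, the second (mm. 27–34) with a perfect authentic cadence — a large antecedent–consequent pair, i.e. a double period.
Phrase 3 begins with different material from phrase 1, making it contrasting.

contrasting double period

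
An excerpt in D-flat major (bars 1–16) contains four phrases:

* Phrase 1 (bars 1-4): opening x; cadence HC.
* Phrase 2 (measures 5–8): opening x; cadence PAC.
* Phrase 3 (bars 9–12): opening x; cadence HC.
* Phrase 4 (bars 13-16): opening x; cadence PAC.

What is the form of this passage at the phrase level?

repeated period

The cadence pattern HC–PAC–HC–PAC is weak–strong twice, and phrases 3–4 restate phrases 1–2: a period heard twice, not a double period (which would end weakly at phrase 2).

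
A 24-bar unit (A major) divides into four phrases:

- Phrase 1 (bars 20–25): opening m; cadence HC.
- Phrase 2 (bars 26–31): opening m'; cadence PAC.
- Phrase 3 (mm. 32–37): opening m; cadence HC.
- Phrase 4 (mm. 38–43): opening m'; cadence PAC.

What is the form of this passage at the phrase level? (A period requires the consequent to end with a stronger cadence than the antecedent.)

repeated period

The cadence pattern HC–PAC–HC–PAC is weak–strong twice, and phrases 3–4 restate phrases 1–2: a period heard twice, not a double period (which would end weakly at phrase 2).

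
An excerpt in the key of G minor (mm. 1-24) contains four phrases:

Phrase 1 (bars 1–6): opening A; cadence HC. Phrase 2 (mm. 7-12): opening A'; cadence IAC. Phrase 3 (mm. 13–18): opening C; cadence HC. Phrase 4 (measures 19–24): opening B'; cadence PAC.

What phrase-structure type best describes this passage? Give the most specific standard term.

Four phrases in two halves: the first half (mm. 1–12) ends with an imperfect authentic cadence, the second (mm. 13-24) with a perfect authentic cadence — a large antecedent–consequent pair, i.e. a double period.
Phrase 3 begins with different material from phrase 1, making it contrasting.

contrasting double period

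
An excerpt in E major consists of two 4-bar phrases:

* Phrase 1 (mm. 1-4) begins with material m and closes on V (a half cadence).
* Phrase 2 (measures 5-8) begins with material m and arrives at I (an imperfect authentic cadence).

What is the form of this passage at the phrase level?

parallel period

Phrase 1 ends with a half cadence (weaker) and phrase 2 with an imperfect authentic cadence (stronger): antecedent + consequent = a period.
The two phrases open with the same material (m / m), so the period is parallel.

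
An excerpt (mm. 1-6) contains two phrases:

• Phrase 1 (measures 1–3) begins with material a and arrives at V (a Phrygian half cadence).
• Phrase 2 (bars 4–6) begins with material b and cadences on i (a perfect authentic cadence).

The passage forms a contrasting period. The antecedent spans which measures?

measures 1–3

The antecedent is the phrase ending with the weaker cadence (Phrygian half cadence, phrase 1) and the consequent the one ending more conclusively (perfect authentic cadence, phrase 2); the antecedent is mm. 1–3.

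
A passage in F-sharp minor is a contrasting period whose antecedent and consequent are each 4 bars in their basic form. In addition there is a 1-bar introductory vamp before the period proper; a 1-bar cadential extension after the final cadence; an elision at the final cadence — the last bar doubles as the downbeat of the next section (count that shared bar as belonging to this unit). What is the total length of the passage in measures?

Basic contrasting period: 4 + 4 = 8 bars.
8 (basic form) + 1 (introduction) + 1 (cadential extension) = 10.
The elision shares a bar with the next section but does not change this unit's count.

10 measures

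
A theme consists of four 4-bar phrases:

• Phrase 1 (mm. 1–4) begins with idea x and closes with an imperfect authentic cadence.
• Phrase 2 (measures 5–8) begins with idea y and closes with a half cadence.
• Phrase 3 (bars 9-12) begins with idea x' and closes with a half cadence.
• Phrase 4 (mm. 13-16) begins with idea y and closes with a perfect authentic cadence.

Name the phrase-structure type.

Four phrases in two halves: the first half (mm. 1–8) ends with a half cadence, the second (mm. 9–16) with a perfect authentic cadence — a large antecedent–consequent pair, i.e. a double period.
Phrase 3 begins with the same material as phrase 1, making it parallel.

parallel double period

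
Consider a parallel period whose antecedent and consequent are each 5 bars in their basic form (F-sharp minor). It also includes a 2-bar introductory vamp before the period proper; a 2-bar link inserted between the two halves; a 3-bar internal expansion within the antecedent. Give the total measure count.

17 measures

Basic parallel period: 5 + 5 = 10 bars.
10 (basic form) + 2 (introduction) + 2 (link) + 3 (internal expansion) = 17.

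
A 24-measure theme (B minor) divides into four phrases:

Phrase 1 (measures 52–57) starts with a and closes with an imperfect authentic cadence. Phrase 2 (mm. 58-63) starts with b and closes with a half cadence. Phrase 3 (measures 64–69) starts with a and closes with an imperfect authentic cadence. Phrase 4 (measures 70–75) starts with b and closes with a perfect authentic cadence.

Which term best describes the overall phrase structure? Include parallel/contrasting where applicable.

parallel double period

Four phrases in two halves: the first half (mm. 52–63) ends with a half cadence, the second (bars 64-75) with a perfect authentic cadence — a large antecedent–consequent pair, i.e. a double period.
Phrase 3 begins with the same material as phrase 1, making it parallel.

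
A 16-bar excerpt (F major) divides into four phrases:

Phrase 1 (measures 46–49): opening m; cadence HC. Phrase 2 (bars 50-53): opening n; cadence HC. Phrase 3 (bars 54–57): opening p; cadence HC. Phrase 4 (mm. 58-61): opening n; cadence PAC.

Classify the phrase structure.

contrasting double period

Four phrases in two halves: the first half (mm. 46–53) ends with a half cadence, the second (mm. 54–61) with a perfect authentic cadence — a large antecedent–consequent pair, i.e. a double period.
Phrase 3 begins with different material from phrase 1, making it contrasting.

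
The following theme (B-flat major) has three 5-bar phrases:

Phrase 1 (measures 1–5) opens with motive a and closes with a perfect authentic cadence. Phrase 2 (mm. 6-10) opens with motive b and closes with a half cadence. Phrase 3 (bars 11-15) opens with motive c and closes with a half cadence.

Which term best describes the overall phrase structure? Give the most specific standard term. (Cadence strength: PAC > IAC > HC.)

phrase group

The final phrase closes with a half cadence, which is not stronger than the preceding half cadence; the 3 phrases lack an overall antecedent–consequent design and so form a phrase group.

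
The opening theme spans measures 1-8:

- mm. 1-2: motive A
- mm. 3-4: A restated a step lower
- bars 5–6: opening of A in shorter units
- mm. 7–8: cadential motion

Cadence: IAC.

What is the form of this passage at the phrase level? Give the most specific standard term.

sentence

Basic idea (bars 1–2) + its repetition (mm. 3–4) form the presentation; fragmentation and cadence (mm. 5–8) form the continuation — the 8-bar whole is a sentence.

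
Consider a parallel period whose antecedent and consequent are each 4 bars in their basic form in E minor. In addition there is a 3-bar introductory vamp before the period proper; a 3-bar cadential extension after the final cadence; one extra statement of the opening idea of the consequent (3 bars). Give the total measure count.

17 measures

Basic parallel period: 4 + 4 = 8 bars.
8 (basic form) + 3 (introduction) + 3 (cadential extension) + 3 (extra statement) = 17.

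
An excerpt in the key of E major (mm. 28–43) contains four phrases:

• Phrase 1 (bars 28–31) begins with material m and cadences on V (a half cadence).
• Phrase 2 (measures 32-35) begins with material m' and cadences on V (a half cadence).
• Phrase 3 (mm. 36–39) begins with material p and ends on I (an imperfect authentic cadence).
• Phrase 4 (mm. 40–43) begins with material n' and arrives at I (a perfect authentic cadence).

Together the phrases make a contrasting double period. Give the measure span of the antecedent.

measures 28–35

In a double period the first pair of phrases (ending half cadence) is the large antecedent and the second pair (ending perfect authentic cadence) is the large consequent; the antecedent is measures 28–35.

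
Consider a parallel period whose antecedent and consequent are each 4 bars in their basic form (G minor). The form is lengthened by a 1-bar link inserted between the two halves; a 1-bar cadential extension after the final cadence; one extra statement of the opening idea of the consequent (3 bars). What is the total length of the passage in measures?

13 measures

Basic parallel period: 4 + 4 = 8 bars.
8 (basic form) + 1 (link) + 1 (cadential extension) + 3 (extra statement) = 13.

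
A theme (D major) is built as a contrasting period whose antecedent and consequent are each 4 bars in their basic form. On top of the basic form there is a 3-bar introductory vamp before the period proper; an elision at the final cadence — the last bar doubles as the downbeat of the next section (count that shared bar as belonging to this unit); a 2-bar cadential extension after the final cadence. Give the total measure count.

13 measures

Basic contrasting period: 4 + 4 = 8 bars.
8 (basic form) + 3 (introduction) + 2 (cadential extension) = 13.
The elision shares a bar with the next section but does not change this unit's count.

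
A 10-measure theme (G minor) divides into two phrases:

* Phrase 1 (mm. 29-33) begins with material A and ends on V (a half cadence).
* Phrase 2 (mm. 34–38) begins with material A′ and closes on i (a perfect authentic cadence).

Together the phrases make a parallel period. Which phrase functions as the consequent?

phrase 2

The phrase ending with the weaker cadence (half cadence) is the antecedent; the one ending more conclusively (perfect authentic cadence) is the consequent. The consequent is phrase 2.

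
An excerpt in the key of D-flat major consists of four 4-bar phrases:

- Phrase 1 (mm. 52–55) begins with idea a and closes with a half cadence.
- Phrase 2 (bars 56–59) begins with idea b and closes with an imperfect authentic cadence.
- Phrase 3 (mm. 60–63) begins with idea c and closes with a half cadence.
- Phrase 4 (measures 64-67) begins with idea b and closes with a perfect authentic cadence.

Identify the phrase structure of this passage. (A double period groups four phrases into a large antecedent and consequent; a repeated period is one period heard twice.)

Four phrases in two halves: the first half (mm. 52-59) ends with an imperfect authentic cadence, the second (bars 60-67) with a perfect authentic cadence — a large antecedent–consequent pair, i.e. a double period.
Phrase 3 begins with different material from phrase 1, making it contrasting.

contrasting double period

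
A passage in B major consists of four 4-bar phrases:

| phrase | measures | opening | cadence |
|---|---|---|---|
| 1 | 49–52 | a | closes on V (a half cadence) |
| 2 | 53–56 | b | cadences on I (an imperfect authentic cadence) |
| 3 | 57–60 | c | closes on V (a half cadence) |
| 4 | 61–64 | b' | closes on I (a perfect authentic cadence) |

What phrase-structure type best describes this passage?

Four phrases in two halves: the first half (mm. 49–56) ends with an imperfect authentic cadence, the second (mm. 57–64) with a perfect authentic cadence — a large antecedent–consequent pair, i.e. a double period.
Phrase 3 begins with different material from phrase 1, making it contrasting.

contrasting double period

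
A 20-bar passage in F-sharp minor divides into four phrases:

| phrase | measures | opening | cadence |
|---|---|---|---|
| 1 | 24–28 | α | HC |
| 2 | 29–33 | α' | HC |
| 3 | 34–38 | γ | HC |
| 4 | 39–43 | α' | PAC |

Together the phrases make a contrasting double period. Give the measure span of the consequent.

measures 34–43

In a double period the first pair of phrases (ending half cadence) is the large antecedent and the second pair (ending perfect authentic cadence) is the large consequent; the consequent is measures 34–43.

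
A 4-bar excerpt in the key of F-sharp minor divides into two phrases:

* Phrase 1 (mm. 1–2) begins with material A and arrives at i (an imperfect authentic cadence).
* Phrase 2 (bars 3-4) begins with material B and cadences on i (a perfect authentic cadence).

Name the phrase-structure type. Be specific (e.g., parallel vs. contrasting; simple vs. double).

contrasting period

Phrase 1 ends with an imperfect authentic cadence (weaker) and phrase 2 with a perfect authentic cadence (stronger): antecedent + consequent = a period.
The two phrases open with different material (A / B), so the period is contrasting.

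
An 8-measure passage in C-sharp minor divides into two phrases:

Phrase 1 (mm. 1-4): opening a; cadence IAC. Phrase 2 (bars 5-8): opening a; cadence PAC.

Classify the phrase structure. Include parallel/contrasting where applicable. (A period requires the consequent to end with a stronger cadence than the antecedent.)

Phrase 1 ends with an imperfect authentic cadence (weaker) and phrase 2 with a perfect authentic cadence (stronger): antecedent + consequent = a period.
The two phrases open with the same material (a / a), so the period is parallel.

parallel period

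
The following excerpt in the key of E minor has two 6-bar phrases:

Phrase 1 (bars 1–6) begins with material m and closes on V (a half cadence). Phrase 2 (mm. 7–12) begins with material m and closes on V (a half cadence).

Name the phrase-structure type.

repeated phrase

Both phrases have the same opening (m) and the same cadence (half cadence): the second is a restatement, not a consequent, so this is a repeated phrase rather than a period.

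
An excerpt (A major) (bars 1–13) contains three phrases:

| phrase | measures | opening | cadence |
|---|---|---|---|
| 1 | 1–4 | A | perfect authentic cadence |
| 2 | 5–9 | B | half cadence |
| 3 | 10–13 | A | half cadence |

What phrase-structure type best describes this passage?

The final phrase closes with a half cadence, which is not stronger than the preceding half cadence; the 3 phrases lack an overall antecedent–consequent design and so form a phrase group.

phrase group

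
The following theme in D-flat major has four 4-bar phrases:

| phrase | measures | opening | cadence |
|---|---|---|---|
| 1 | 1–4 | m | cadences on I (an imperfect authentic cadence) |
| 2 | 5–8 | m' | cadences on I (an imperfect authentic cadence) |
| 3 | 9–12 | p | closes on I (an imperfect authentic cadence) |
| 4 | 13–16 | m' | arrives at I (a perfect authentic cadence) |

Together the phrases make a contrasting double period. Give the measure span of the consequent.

measures 9–16

In a double period the first pair of phrases (ending imperfect authentic cadence) is the large antecedent and the second pair (ending perfect authentic cadence) is the large consequent; the consequent is measures 9–16.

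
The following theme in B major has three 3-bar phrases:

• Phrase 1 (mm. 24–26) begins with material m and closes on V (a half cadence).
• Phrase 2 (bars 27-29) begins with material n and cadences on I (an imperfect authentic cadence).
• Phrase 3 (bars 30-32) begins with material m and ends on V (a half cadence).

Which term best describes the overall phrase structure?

The final phrase closes with a half cadence, which is not stronger than the preceding imperfect authentic cadence; the 3 phrases lack an overall antecedent–consequent design and so form a phrase group.

phrase group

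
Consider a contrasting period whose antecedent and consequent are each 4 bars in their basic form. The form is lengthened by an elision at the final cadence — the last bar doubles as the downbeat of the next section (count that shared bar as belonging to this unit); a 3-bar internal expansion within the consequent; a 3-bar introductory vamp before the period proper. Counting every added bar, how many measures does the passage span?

Basic contrasting period: 4 + 4 = 8 bars.
8 (basic form) + 3 (internal expansion) + 3 (introduction) = 14.
The elision shares a bar with the next section but does not change this unit's count.

14 measures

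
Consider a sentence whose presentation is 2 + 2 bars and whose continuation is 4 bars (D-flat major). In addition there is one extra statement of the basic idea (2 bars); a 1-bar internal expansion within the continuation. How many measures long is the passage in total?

Basic sentence: 2 + 2 + 4 = 8 bars.
8 (basic form) + 2 (extra statement) + 1 (internal expansion) = 11.

11 measures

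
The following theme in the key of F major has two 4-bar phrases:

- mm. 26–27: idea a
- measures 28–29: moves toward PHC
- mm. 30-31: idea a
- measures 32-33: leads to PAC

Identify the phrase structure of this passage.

parallel period

Phrase 1 ends with a Phrygian half cadence (weaker) and phrase 2 with a perfect authentic cadence (stronger): antecedent + consequent = a period.
The two phrases open with the same material (a / a), so the period is parallel.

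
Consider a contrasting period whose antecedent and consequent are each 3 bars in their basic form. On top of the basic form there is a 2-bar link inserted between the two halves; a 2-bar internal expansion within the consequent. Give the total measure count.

10 measures

Basic contrasting period: 3 + 3 = 6 bars.
6 (basic form) + 2 (link) + 2 (internal expansion) = 10.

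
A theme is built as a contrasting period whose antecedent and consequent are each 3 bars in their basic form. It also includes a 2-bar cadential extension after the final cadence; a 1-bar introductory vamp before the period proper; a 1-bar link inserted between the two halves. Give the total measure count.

Basic contrasting period: 3 + 3 = 6 bars.
6 (basic form) + 2 (cadential extension) + 1 (introduction) + 1 (link) = 10.

10 measures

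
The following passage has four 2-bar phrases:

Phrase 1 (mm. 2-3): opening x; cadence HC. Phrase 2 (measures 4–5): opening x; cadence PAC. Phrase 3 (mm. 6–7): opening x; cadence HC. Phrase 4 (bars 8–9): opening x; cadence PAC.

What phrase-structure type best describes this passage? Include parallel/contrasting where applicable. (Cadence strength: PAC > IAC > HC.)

repeated period

The cadence pattern HC–PAC–HC–PAC is weak–strong twice, and phrases 3–4 restate phrases 1–2: a period heard twice, not a double period (which would end weakly at phrase 2).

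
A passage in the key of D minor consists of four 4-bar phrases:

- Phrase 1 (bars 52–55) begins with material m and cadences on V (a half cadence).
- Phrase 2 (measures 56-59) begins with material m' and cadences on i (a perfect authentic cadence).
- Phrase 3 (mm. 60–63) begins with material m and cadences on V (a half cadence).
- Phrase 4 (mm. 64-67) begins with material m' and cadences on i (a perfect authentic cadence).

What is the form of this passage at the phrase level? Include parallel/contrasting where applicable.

The cadence pattern HC–PAC–HC–PAC is weak–strong twice, and phrases 3–4 restate phrases 1–2: a period heard twice, not a double period (which would end weakly at phrase 2).

repeated period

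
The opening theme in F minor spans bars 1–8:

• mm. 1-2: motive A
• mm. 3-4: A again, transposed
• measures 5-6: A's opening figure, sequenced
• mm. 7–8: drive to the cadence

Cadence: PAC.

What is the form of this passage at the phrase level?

sentence

Basic idea (mm. 1–2) + its repetition (mm. 3-4) form the presentation; fragmentation and cadence (bars 5–8) form the continuation — the 8-bar whole is a sentence.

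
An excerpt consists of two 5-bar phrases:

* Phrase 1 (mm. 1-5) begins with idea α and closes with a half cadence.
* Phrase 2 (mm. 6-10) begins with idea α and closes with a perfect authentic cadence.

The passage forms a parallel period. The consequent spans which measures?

measures 6–10

The antecedent is the phrase ending with the weaker cadence (half cadence, phrase 1) and the consequent the one ending more conclusively (perfect authentic cadence, phrase 2); the consequent is mm. 6–10.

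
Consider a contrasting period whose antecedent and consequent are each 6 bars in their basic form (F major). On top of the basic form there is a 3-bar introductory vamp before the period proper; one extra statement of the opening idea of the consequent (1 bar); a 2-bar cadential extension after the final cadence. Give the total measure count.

18 measures

Basic contrasting period: 6 + 6 = 12 bars.
12 (basic form) + 3 (introduction) + 1 (extra statement) + 2 (cadential extension) = 18.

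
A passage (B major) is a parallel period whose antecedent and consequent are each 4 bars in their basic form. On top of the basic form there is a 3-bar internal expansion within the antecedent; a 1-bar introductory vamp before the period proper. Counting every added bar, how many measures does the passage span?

12 measures

Basic parallel period: 4 + 4 = 8 bars.
8 (basic form) + 3 (internal expansion) + 1 (introduction) = 12.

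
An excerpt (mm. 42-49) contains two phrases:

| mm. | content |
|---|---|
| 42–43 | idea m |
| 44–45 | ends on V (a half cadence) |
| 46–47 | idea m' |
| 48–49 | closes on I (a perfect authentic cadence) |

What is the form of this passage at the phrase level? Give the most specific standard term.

parallel period

Phrase 1 ends with a half cadence (weaker) and phrase 2 with a perfect authentic cadence (stronger): antecedent + consequent = a period.
The two phrases open with the same material (m / m'), so the period is parallel.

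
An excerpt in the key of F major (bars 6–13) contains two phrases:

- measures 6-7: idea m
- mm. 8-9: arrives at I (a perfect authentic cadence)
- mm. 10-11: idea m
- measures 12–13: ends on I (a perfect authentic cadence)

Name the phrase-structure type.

Both phrases have the same opening (m) and the same cadence (perfect authentic cadence): the second is a restatement, not a consequent, so this is a repeated phrase rather than a period.

repeated phrase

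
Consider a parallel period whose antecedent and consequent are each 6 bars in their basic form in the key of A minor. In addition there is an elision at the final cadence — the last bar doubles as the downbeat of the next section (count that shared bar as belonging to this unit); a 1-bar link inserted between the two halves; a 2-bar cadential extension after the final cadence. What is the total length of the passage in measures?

15 measures

Basic parallel period: 6 + 6 = 12 bars.
12 (basic form) + 1 (link) + 2 (cadential extension) = 15.
The elision shares a bar with the next section but does not change this unit's count.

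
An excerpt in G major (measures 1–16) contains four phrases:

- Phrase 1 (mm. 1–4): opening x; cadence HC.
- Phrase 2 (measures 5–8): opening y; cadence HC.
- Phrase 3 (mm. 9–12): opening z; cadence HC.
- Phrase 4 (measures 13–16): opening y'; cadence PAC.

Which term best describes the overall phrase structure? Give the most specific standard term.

Four phrases in two halves: the first half (mm. 1–8) ends with a half cadence, the second (measures 9–16) with a perfect authentic cadence — a large antecedent–consequent pair, i.e. a double period.
Phrase 3 begins with different material from phrase 1, making it contrasting.

contrasting double period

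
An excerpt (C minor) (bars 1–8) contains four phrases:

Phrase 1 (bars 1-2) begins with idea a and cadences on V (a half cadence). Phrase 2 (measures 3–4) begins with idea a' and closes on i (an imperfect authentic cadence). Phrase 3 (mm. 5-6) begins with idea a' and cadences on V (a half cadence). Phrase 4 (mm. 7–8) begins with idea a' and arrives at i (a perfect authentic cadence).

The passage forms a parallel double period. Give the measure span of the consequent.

measures 5–8

In a double period the four phrases pair into a large antecedent (phrases 1–2, ending imperfect authentic cadence) and a large consequent (phrases 3–4, ending perfect authentic cadence). The consequent spans measures 5-8.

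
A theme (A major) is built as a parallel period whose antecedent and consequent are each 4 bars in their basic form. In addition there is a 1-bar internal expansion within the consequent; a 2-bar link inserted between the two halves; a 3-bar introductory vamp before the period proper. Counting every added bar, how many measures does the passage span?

Basic parallel period: 4 + 4 = 8 bars.
8 (basic form) + 1 (internal expansion) + 2 (link) + 3 (introduction) = 14.

14 measures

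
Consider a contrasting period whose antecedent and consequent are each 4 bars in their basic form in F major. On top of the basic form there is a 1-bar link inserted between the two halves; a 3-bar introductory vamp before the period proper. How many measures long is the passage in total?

Basic contrasting period: 4 + 4 = 8 bars.
8 (basic form) + 1 (link) + 3 (introduction) = 12.

12 measures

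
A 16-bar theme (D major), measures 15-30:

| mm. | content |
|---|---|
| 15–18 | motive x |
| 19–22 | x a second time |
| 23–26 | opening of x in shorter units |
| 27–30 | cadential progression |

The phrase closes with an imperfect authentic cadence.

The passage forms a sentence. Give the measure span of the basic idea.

measures 15–18

The presentation of a sentence is the basic idea (mm. 15–18) plus its repetition (mm. 19–22); the basic idea is therefore mm. 15-18.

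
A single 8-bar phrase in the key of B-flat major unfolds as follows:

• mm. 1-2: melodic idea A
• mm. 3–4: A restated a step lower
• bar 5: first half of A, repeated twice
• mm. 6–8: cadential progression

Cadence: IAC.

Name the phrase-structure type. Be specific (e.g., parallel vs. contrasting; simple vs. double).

Basic idea (mm. 1–2) + its repetition (mm. 3–4) form the presentation; fragmentation and cadence (measures 5–8) form the continuation — the 8-bar whole is a sentence.

sentence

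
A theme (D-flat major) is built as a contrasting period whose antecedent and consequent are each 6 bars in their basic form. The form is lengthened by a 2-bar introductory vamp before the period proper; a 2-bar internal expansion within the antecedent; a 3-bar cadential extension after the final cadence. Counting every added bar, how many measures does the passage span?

19 measures

Basic contrasting period: 6 + 6 = 12 bars.
12 (basic form) + 2 (introduction) + 2 (internal expansion) + 3 (cadential extension) = 19.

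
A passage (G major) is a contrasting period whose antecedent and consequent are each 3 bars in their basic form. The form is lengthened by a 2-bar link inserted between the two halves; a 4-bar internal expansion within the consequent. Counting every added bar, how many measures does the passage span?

Basic contrasting period: 3 + 3 = 6 bars.
6 (basic form) + 2 (link) + 4 (internal expansion) = 12.

12 measures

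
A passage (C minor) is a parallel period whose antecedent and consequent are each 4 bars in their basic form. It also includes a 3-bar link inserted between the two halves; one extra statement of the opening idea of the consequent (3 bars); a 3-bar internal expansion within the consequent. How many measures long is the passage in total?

17 measures

Basic parallel period: 4 + 4 = 8 bars.
8 (basic form) + 3 (link) + 3 (extra statement) + 3 (internal expansion) = 17.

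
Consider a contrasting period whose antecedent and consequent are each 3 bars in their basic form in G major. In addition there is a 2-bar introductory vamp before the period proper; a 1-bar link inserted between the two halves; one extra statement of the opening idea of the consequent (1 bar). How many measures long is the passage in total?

Basic contrasting period: 3 + 3 = 6 bars.
6 (basic form) + 2 (introduction) + 1 (link) + 1 (extra statement) = 10.

10 measures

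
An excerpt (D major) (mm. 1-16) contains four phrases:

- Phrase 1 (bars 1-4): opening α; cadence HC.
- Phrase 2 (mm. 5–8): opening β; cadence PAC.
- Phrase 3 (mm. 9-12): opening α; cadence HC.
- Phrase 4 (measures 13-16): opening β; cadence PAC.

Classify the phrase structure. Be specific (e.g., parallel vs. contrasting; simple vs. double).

The cadence pattern HC–PAC–HC–PAC is weak–strong twice, and phrases 3–4 restate phrases 1–2: a period heard twice, not a double period (which would end weakly at phrase 2).

repeated period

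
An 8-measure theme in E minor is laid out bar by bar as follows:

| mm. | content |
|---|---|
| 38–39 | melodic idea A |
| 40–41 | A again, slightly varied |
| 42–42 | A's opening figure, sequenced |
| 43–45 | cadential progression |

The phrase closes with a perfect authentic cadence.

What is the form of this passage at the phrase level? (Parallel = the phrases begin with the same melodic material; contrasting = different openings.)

Basic idea (mm. 38–39) + its repetition (measures 40–41) form the presentation; fragmentation and cadence (mm. 42-45) form the continuation — the 8-bar whole is a sentence.

sentence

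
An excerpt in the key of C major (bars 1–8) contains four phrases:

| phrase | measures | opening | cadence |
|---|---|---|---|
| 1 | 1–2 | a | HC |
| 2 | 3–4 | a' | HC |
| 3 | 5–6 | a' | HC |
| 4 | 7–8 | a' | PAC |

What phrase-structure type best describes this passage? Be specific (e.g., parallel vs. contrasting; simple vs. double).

parallel double period

Four phrases in two halves: the first half (mm. 1–4) ends with a half cadence, the second (mm. 5–8) with a perfect authentic cadence — a large antecedent–consequent pair, i.e. a double period.
Phrase 3 begins with the same material as phrase 1, making it parallel.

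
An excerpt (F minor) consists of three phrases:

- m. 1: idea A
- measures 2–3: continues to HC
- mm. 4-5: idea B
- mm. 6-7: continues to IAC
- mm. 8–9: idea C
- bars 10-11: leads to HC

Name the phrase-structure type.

The final phrase closes with a half cadence, which is not stronger than the preceding imperfect authentic cadence; the 3 phrases lack an overall antecedent–consequent design and so form a phrase group.

phrase group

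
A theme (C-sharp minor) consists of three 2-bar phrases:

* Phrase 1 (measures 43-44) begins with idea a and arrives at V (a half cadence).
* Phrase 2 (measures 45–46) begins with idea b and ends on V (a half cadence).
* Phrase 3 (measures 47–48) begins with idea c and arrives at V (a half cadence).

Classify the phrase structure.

The final phrase closes with a half cadence, which is not stronger than the preceding half cadence; the 3 phrases lack an overall antecedent–consequent design and so form a phrase group.

phrase group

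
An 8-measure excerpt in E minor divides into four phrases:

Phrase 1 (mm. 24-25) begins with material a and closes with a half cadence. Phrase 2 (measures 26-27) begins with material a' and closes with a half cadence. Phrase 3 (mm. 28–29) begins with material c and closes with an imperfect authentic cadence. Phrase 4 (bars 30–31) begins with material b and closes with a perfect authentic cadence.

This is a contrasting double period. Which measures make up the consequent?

In a double period the first pair of phrases (ending half cadence) is the large antecedent and the second pair (ending perfect authentic cadence) is the large consequent; the consequent is measures 28–31.

measures 28–31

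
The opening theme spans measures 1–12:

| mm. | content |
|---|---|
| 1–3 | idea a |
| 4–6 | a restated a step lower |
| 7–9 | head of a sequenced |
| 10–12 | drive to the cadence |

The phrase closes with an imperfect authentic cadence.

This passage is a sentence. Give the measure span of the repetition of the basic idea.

measures 4–6

The presentation of a sentence is the basic idea (bars 1–3) plus its repetition (bars 4–6); the repetition of the basic idea is therefore mm. 4-6.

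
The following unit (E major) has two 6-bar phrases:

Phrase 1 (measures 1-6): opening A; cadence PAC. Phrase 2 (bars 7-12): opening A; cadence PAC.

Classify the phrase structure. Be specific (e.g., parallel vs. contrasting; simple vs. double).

repeated phrase

Both phrases have the same opening (A) and the same cadence (perfect authentic cadence): the second is a restatement, not a consequent, so this is a repeated phrase rather than a period.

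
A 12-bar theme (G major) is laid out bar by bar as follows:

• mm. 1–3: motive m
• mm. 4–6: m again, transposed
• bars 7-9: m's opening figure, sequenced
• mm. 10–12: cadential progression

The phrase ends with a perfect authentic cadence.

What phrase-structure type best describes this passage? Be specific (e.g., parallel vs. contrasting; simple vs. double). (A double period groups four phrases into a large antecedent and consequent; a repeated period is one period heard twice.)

sentence

Basic idea (bars 1–3) + its repetition (measures 4–6) form the presentation; fragmentation and cadence (bars 7-12) form the continuation — the 12-bar whole is a sentence.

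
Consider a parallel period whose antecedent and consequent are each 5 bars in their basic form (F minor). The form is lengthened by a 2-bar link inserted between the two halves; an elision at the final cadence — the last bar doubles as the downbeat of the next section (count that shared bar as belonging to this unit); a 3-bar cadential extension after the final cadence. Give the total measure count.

Basic parallel period: 5 + 5 = 10 bars.
10 (basic form) + 2 (link) + 3 (cadential extension) = 15.
The elision shares a bar with the next section but does not change this unit's count.

15 measures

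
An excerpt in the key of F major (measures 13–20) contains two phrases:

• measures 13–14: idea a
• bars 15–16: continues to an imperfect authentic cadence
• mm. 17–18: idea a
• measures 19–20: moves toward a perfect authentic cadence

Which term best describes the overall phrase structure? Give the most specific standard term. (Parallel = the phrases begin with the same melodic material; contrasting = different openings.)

parallel period

Phrase 1 ends with an imperfect authentic cadence (weaker) and phrase 2 with a perfect authentic cadence (stronger): antecedent + consequent = a period.
The two phrases open with the same material (a / a), so the period is parallel.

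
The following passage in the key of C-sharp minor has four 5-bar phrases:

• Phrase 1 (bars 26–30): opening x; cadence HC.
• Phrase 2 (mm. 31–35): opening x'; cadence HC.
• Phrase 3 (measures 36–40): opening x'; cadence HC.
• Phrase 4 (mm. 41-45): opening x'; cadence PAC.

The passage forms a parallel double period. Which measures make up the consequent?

In a double period the four phrases pair into a large antecedent (phrases 1–2, ending half cadence) and a large consequent (phrases 3–4, ending perfect authentic cadence). The consequent spans measures 36–45.

measures 36–45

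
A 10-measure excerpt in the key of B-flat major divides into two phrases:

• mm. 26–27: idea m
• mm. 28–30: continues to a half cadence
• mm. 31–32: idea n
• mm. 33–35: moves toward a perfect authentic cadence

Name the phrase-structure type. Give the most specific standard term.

Phrase 1 ends with a half cadence (weaker) and phrase 2 with a perfect authentic cadence (stronger): antecedent + consequent = a period.
The two phrases open with different material (m / n), so the period is contrasting.

contrasting period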